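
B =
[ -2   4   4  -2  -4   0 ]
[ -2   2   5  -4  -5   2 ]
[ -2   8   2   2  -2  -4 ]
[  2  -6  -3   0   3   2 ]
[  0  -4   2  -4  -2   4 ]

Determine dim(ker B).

Row reduce to echelon form.
R2 ← R2 − R1: [0, -2, 1, -2, -1, 2]
R3 ← R3 − R1: [0, 4, -2, 4, 2, -4]
R4 ← R4 + R1: [0, -2, 1, -2, -1, 2]
R3 ← R3 + (2)·R2: [0, 0, 0, 0, 0, 0]
R4 ← R4 − R2: [0, 0, 0, 0, 0, 0]
R5 ← R5 − (2)·R2: [0, 0, 0, 0, 0, 0]
2 nonzero rows, so rank(B) = 2.
B has 6 columns; by rank–nullity, nullity = 6 − 2 = 4.

4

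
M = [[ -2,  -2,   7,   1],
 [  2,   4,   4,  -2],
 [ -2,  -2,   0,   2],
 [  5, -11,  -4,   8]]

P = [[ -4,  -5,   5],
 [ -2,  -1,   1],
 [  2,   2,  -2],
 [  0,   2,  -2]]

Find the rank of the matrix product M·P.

First compute MP:
[[ 26,  28, -28],
 [ -8, -10,  10],
 [ 12,  16, -16],
 [ -6,  -6,   6]]
Now row reduce the product.
R2 ← R2 + (4/13)·R1: [0, -18/13, 18/13]
R3 ← R3 − (6/13)·R1: [0, 40/13, -40/13]
R4 ← R4 + (3/13)·R1: [0, 6/13, -6/13]
R3 ← R3 + (20/9)·R2: [0, 0, 0]
R4 ← R4 + (1/3)·R2: [0, 0, 0]
2 nonzero rows, so rank(MP) = 2.

2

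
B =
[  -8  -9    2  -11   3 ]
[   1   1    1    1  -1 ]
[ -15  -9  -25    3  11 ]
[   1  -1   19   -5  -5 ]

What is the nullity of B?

1

Row reduce to echelon form.
R2 ← R2 + (1/8)·R1: [0, -1/8, 5/4, -3/8, -5/8]
R3 ← R3 − (15/8)·R1: [0, 63/8, -115/4, 189/8, 43/8]
R4 ← R4 + (1/8)·R1: [0, -17/8, 77/4, -51/8, -37/8]
R3 ← R3 + (63)·R2: [0, 0, 50, 0, -34]
R4 ← R4 − (17)·R2: [0, 0, -2, 0, 6]
R4 ← R4 + (1/25)·R3: [0, 0, 0, 0, 116/25]
4 nonzero rows, so rank(B) = 4.
B has 5 columns; by rank–nullity, nullity = 5 − 4 = 1.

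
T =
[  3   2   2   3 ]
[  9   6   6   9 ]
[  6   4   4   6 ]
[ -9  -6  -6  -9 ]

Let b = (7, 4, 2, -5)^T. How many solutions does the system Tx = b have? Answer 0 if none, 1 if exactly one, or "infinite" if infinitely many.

Row reduce the augmented matrix [T | b].
R2 ← R2 − (3)·R1: [0, 0, 0, 0, -17]
R3 ← R3 − (2)·R1: [0, 0, 0, 0, -12]
R4 ← R4 + (3)·R1: [0, 0, 0, 0, 16]
R3 ← R3 − (12/17)·R2: [0, 0, 0, 0, 0]
R4 ← R4 + (16/17)·R2: [0, 0, 0, 0, 0]
The echelon form has 2 nonzero rows; the last pivot sits in the augmented column, so rank(T) = 1 but rank([T|b]) = 2.
Since the ranks differ, the system is inconsistent.
It has no solutions.

0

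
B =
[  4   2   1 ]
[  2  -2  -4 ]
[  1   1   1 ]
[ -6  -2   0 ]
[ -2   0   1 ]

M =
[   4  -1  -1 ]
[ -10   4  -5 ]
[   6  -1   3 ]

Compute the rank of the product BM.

2

First compute BM:
[[  2,   3, -11],
 [  4,  -6,  -4],
 [  0,   2,  -3],
 [ -4,  -2,  16],
 [ -2,   1,   5]]
Now row reduce the product.
R2 ← R2 − (2)·R1: [0, -12, 18]
R4 ← R4 + (2)·R1: [0, 4, -6]
R5 ← R5 + R1: [0, 4, -6]
R3 ← R3 + (1/6)·R2: [0, 0, 0]
R4 ← R4 + (1/3)·R2: [0, 0, 0]
R5 ← R5 + (1/3)·R2: [0, 0, 0]
2 nonzero rows, so rank(BM) = 2.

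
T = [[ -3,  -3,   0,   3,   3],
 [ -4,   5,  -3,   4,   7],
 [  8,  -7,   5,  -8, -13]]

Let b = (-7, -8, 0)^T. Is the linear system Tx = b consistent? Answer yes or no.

no

Row reduce the augmented matrix [T | b].
R2 ← R2 − (4/3)·R1: [0, 9, -3, 0, 3, 4/3]
R3 ← R3 + (8/3)·R1: [0, -15, 5, 0, -5, -56/3]
R3 ← R3 + (5/3)·R2: [0, 0, 0, 0, 0, -148/9]
The echelon form has 3 nonzero rows; the last pivot sits in the augmented column, so rank(T) = 2 but rank([T|b]) = 3.
Since the ranks differ, the system is inconsistent.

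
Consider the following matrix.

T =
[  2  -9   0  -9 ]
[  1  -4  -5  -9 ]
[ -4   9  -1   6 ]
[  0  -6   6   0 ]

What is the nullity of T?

Row reduce to echelon form.
R2 ← R2 − (1/2)·R1: [0, 1/2, -5, -9/2]
R3 ← R3 + (2)·R1: [0, -9, -1, -12]
R3 ← R3 + (18)·R2: [0, 0, -91, -93]
R4 ← R4 + (12)·R2: [0, 0, -54, -54]
R4 ← R4 − (54/91)·R3: [0, 0, 0, 108/91]
4 nonzero rows, so rank(T) = 4.
T has 4 columns; by rank–nullity, nullity = 4 − 4 = 0.

0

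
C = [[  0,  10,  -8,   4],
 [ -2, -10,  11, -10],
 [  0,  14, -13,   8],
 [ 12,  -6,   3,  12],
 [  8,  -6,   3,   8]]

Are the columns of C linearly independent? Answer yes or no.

no

Row reduce C to echelon form.
Swap R1 ↔ R2
R4 ← R4 + (6)·R1: [0, -66, 69, -48]
R5 ← R5 + (4)·R1: [0, -46, 47, -32]
R3 ← R3 − (7/5)·R2: [0, 0, -9/5, 12/5]
R4 ← R4 + (33/5)·R2: [0, 0, 81/5, -108/5]
R5 ← R5 + (23/5)·R2: [0, 0, 51/5, -68/5]
R4 ← R4 + (9)·R3: [0, 0, 0, 0]
R5 ← R5 + (17/3)·R3: [0, 0, 0, 0]
3 pivots among 4 columns.
Only 3 < 4 pivot columns, so the columns are linearly dependent.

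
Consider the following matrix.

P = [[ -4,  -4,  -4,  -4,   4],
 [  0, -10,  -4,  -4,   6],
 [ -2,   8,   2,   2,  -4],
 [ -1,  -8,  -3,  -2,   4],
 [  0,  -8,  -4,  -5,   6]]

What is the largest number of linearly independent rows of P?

Row reduce to echelon form.
R3 ← R3 − (1/2)·R1: [0, 10, 4, 4, -6]
R4 ← R4 − (1/4)·R1: [0, -7, -2, -1, 3]
R3 ← R3 + R2: [0, 0, 0, 0, 0]
R4 ← R4 − (7/10)·R2: [0, 0, 4/5, 9/5, -6/5]
R5 ← R5 − (4/5)·R2: [0, 0, -4/5, -9/5, 6/5]
Swap R3 ↔ R4
R5 ← R5 + R3: [0, 0, 0, 0, 0]
Echelon form has 3 nonzero rows, so rank(P) = 3.
The rank gives the maximum number of linearly independent rows: 3.

3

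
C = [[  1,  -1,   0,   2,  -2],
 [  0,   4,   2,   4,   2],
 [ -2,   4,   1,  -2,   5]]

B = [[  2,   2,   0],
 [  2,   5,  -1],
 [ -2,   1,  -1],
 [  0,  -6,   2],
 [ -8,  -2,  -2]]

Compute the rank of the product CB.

First compute CB:
[[ 16, -11,   9],
 [-12,  -6,  -2],
 [-38,  19, -19]]
Now row reduce the product.
R2 ← R2 + (3/4)·R1: [0, -57/4, 19/4]
R3 ← R3 + (19/8)·R1: [0, -57/8, 19/8]
R3 ← R3 − (1/2)·R2: [0, 0, 0]
2 nonzero rows, so rank(CB) = 2.

2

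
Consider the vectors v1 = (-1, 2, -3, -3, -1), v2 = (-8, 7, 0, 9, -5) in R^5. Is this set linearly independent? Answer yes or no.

Form the matrix with these vectors as rows and row reduce.
R2 ← R2 − (8)·R1: [0, -9, 24, 33, 3]
2 nonzero rows, so the 2 vectors span a space of dimension 2.
Since 2 = 2, the vectors are linearly independent.

yes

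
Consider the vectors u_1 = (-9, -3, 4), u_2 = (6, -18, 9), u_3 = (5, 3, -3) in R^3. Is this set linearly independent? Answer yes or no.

Form the matrix with these vectors as rows and row reduce.
R2 ← R2 + (2/3)·R1: [0, -20, 35/3]
R3 ← R3 + (5/9)·R1: [0, 4/3, -7/9]
R3 ← R3 + (1/15)·R2: [0, 0, 0]
2 nonzero rows, so the 3 vectors span a space of dimension 2.
Since 2 < 3, the vectors are linearly dependent.

no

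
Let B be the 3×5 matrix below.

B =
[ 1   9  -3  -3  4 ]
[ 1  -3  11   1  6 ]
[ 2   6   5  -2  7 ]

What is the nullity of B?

Row reduce to echelon form.
R2 ← R2 − R1: [0, -12, 14, 4, 2]
R3 ← R3 − (2)·R1: [0, -12, 11, 4, -1]
R3 ← R3 − R2: [0, 0, -3, 0, -3]
3 nonzero rows, so rank(B) = 3.
B has 5 columns; by rank–nullity, nullity = 5 − 3 = 2.

2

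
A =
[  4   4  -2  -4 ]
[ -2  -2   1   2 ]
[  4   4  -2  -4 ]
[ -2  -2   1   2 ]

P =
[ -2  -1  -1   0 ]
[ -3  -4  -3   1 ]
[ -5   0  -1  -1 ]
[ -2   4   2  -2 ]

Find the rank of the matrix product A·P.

First compute AP:
[[ -2, -36, -22,  14],
 [  1,  18,  11,  -7],
 [ -2, -36, -22,  14],
 [  1,  18,  11,  -7]]
Now row reduce the product.
R2 ← R2 + (1/2)·R1: [0, 0, 0, 0]
R3 ← R3 − R1: [0, 0, 0, 0]
R4 ← R4 + (1/2)·R1: [0, 0, 0, 0]
1 nonzero row, so rank(AP) = 1.

1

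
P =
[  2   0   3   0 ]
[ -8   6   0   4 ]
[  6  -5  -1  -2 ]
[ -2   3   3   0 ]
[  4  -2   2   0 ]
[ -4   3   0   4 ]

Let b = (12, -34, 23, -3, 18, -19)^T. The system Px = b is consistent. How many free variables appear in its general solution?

Row reduce the augmented matrix [P | b].
R2 ← R2 + (4)·R1: [0, 6, 12, 4, 14]
R3 ← R3 − (3)·R1: [0, -5, -10, -2, -13]
R4 ← R4 + R1: [0, 3, 6, 0, 9]
R5 ← R5 − (2)·R1: [0, -2, -4, 0, -6]
R6 ← R6 + (2)·R1: [0, 3, 6, 4, 5]
R3 ← R3 + (5/6)·R2: [0, 0, 0, 4/3, -4/3]
R4 ← R4 − (1/2)·R2: [0, 0, 0, -2, 2]
R5 ← R5 + (1/3)·R2: [0, 0, 0, 4/3, -4/3]
R6 ← R6 − (1/2)·R2: [0, 0, 0, 2, -2]
R4 ← R4 + (3/2)·R3: [0, 0, 0, 0, 0]
R5 ← R5 − R3: [0, 0, 0, 0, 0]
R6 ← R6 − (3/2)·R3: [0, 0, 0, 0, 0]
The echelon form has 3 nonzero rows, and every pivot lies in the first 4 columns, so rank(P) = rank([P|b]) = 3.
The system is consistent.
Free variables = (unknowns) − (rank) = 4 − 3 = 1.

1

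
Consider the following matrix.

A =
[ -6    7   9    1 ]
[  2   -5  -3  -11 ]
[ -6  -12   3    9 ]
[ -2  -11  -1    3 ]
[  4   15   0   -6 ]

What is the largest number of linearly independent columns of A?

3

Row reduce to echelon form.
R2 ← R2 + (1/3)·R1: [0, -8/3, 0, -32/3]
R3 ← R3 − R1: [0, -19, -6, 8]
R4 ← R4 − (1/3)·R1: [0, -40/3, -4, 8/3]
R5 ← R5 + (2/3)·R1: [0, 59/3, 6, -16/3]
R3 ← R3 − (57/8)·R2: [0, 0, -6, 84]
R4 ← R4 − (5)·R2: [0, 0, -4, 56]
R5 ← R5 + (59/8)·R2: [0, 0, 6, -84]
R4 ← R4 − (2/3)·R3: [0, 0, 0, 0]
R5 ← R5 + R3: [0, 0, 0, 0]
Echelon form has 3 nonzero rows, so rank(A) = 3.
The rank gives the maximum number of linearly independent columns: 3.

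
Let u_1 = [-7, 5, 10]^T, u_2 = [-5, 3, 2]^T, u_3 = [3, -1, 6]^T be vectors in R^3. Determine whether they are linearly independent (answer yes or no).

Form the matrix with these vectors as rows and row reduce.
R2 ← R2 − (5/7)·R1: [0, -4/7, -36/7]
R3 ← R3 + (3/7)·R1: [0, 8/7, 72/7]
R3 ← R3 + (2)·R2: [0, 0, 0]
2 nonzero rows, so the 3 vectors span a space of dimension 2.
Since 2 < 3, the vectors are linearly dependent.

no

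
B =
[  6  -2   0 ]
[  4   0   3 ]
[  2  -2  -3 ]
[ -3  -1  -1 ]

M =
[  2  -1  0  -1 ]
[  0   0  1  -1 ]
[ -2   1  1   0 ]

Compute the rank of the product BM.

First compute BM:
[[ 12,  -6,  -2,  -4],
 [  2,  -1,   3,  -4],
 [ 10,  -5,  -5,   0],
 [ -4,   2,  -2,   4]]
Now row reduce the product.
R2 ← R2 − (1/6)·R1: [0, 0, 10/3, -10/3]
R3 ← R3 − (5/6)·R1: [0, 0, -10/3, 10/3]
R4 ← R4 + (1/3)·R1: [0, 0, -8/3, 8/3]
R3 ← R3 + R2: [0, 0, 0, 0]
R4 ← R4 + (4/5)·R2: [0, 0, 0, 0]
2 nonzero rows, so rank(BM) = 2.

2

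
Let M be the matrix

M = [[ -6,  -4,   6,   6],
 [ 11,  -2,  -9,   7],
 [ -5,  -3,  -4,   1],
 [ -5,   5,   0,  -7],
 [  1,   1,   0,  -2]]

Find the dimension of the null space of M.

Row reduce to echelon form.
R2 ← R2 + (11/6)·R1: [0, -28/3, 2, 18]
R3 ← R3 − (5/6)·R1: [0, 1/3, -9, -4]
R4 ← R4 − (5/6)·R1: [0, 25/3, -5, -12]
R5 ← R5 + (1/6)·R1: [0, 1/3, 1, -1]
R3 ← R3 + (1/28)·R2: [0, 0, -125/14, -47/14]
R4 ← R4 + (25/28)·R2: [0, 0, -45/14, 57/14]
R5 ← R5 + (1/28)·R2: [0, 0, 15/14, -5/14]
R4 ← R4 − (9/25)·R3: [0, 0, 0, 132/25]
R5 ← R5 + (3/25)·R3: [0, 0, 0, -19/25]
R5 ← R5 + (19/132)·R4: [0, 0, 0, 0]
4 nonzero rows, so rank(M) = 4.
M has 4 columns; by rank–nullity, nullity = 4 − 4 = 0.

0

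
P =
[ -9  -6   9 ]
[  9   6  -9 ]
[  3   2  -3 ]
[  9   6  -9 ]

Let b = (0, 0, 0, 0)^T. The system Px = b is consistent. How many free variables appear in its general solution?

2

Row reduce the augmented matrix [P | b].
R2 ← R2 + R1: [0, 0, 0, 0]
R3 ← R3 + (1/3)·R1: [0, 0, 0, 0]
R4 ← R4 + R1: [0, 0, 0, 0]
The echelon form has 1 nonzero rows, and every pivot lies in the first 3 columns, so rank(P) = rank([P|b]) = 1.
The system is consistent.
Free variables = (unknowns) − (rank) = 3 − 1 = 2.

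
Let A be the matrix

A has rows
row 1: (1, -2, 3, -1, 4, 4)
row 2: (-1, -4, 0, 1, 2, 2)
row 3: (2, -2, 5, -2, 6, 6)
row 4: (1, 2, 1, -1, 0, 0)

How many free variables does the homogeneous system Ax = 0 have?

Row reduce to echelon form.
R2 ← R2 + R1: [0, -6, 3, 0, 6, 6]
R3 ← R3 − (2)·R1: [0, 2, -1, 0, -2, -2]
R4 ← R4 − R1: [0, 4, -2, 0, -4, -4]
R3 ← R3 + (1/3)·R2: [0, 0, 0, 0, 0, 0]
R4 ← R4 + (2/3)·R2: [0, 0, 0, 0, 0, 0]
2 nonzero rows, so rank(A) = 2.
A has 6 columns; by rank–nullity, nullity = 6 − 2 = 4.

4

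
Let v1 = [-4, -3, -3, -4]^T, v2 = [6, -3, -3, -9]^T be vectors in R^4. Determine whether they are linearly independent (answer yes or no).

Form the matrix with these vectors as rows and row reduce.
R2 ← R2 + (3/2)·R1: [0, -15/2, -15/2, -15]
2 nonzero rows, so the 2 vectors span a space of dimension 2.
Since 2 = 2, the vectors are linearly independent.

yes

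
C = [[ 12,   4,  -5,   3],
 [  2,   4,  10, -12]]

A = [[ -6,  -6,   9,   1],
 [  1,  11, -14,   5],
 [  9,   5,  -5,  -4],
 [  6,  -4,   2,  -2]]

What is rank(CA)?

2

First compute CA:
[[-95, -65,  83,  46],
 [ 10, 130, -112,   6]]
Now row reduce the product.
R2 ← R2 + (2/19)·R1: [0, 2340/19, -1962/19, 206/19]
2 nonzero rows, so rank(CA) = 2.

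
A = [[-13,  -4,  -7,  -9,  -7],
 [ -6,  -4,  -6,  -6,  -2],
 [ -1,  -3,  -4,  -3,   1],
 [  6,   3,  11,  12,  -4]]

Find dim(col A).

Row reduce to echelon form.
R2 ← R2 − (6/13)·R1: [0, -28/13, -36/13, -24/13, 16/13]
R3 ← R3 − (1/13)·R1: [0, -35/13, -45/13, -30/13, 20/13]
R4 ← R4 + (6/13)·R1: [0, 15/13, 101/13, 102/13, -94/13]
R3 ← R3 − (5/4)·R2: [0, 0, 0, 0, 0]
R4 ← R4 + (15/28)·R2: [0, 0, 44/7, 48/7, -46/7]
Swap R3 ↔ R4
Echelon form has 3 nonzero rows, so rank(A) = 3.
The column space has dimension equal to the rank: 3.

3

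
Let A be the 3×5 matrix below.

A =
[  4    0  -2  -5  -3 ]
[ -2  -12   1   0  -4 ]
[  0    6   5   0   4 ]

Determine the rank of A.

3

Row reduce to echelon form.
R2 ← R2 + (1/2)·R1: [0, -12, 0, -5/2, -11/2]
R3 ← R3 + (1/2)·R2: [0, 0, 5, -5/4, 5/4]
Echelon form has 3 nonzero rows, so rank(A) = 3.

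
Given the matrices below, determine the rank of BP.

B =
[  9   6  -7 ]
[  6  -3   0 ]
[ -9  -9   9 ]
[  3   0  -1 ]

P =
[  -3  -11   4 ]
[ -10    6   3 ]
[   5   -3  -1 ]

2

First compute BP:
[[-122, -42,  61],
 [ 12, -84,  15],
 [162,  18, -72],
 [-14, -30,  13]]
Now row reduce the product.
R2 ← R2 + (6/61)·R1: [0, -5376/61, 21]
R3 ← R3 + (81/61)·R1: [0, -2304/61, 9]
R4 ← R4 − (7/61)·R1: [0, -1536/61, 6]
R3 ← R3 − (3/7)·R2: [0, 0, 0]
R4 ← R4 − (2/7)·R2: [0, 0, 0]
2 nonzero rows, so rank(BP) = 2.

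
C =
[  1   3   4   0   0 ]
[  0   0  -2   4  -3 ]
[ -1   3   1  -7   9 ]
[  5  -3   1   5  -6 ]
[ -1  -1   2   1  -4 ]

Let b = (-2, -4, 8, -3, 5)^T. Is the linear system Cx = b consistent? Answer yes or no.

Row reduce the augmented matrix [C | b].
R3 ← R3 + R1: [0, 6, 5, -7, 9, 6]
R4 ← R4 − (5)·R1: [0, -18, -19, 5, -6, 7]
R5 ← R5 + R1: [0, 2, 6, 1, -4, 3]
Swap R2 ↔ R3
R4 ← R4 + (3)·R2: [0, 0, -4, -16, 21, 25]
R5 ← R5 − (1/3)·R2: [0, 0, 13/3, 10/3, -7, 1]
R4 ← R4 − (2)·R3: [0, 0, 0, -24, 27, 33]
R5 ← R5 + (13/6)·R3: [0, 0, 0, 12, -27/2, -23/3]
R5 ← R5 + (1/2)·R4: [0, 0, 0, 0, 0, 53/6]
The echelon form has 5 nonzero rows; the last pivot sits in the augmented column, so rank(C) = 4 but rank([C|b]) = 5.
Since the ranks differ, the system is inconsistent.

no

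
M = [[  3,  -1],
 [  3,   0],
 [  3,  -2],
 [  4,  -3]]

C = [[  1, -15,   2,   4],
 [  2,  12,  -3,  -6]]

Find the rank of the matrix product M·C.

2

First compute MC:
[[  1, -57,   9,  18],
 [  3, -45,   6,  12],
 [ -1, -69,  12,  24],
 [ -2, -96,  17,  34]]
Now row reduce the product.
R2 ← R2 − (3)·R1: [0, 126, -21, -42]
R3 ← R3 + R1: [0, -126, 21, 42]
R4 ← R4 + (2)·R1: [0, -210, 35, 70]
R3 ← R3 + R2: [0, 0, 0, 0]
R4 ← R4 + (5/3)·R2: [0, 0, 0, 0]
2 nonzero rows, so rank(MC) = 2.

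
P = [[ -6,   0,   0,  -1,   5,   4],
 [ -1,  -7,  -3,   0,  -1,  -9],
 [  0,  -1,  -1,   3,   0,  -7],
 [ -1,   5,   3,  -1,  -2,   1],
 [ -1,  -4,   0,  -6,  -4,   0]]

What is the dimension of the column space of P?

4

Row reduce to echelon form.
R2 ← R2 − (1/6)·R1: [0, -7, -3, 1/6, -11/6, -29/3]
R4 ← R4 − (1/6)·R1: [0, 5, 3, -5/6, -17/6, 1/3]
R5 ← R5 − (1/6)·R1: [0, -4, 0, -35/6, -29/6, -2/3]
R3 ← R3 − (1/7)·R2: [0, 0, -4/7, 125/42, 11/42, -118/21]
R4 ← R4 + (5/7)·R2: [0, 0, 6/7, -5/7, -29/7, -46/7]
R5 ← R5 − (4/7)·R2: [0, 0, 12/7, -83/14, -53/14, 34/7]
R4 ← R4 + (3/2)·R3: [0, 0, 0, 15/4, -15/4, -15]
R5 ← R5 + (3)·R3: [0, 0, 0, 3, -3, -12]
R5 ← R5 − (4/5)·R4: [0, 0, 0, 0, 0, 0]
Echelon form has 4 nonzero rows, so rank(P) = 4.
The column space has dimension equal to the rank: 4.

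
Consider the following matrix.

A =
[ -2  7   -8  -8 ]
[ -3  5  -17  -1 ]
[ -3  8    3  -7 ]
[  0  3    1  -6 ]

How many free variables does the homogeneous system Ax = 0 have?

Row reduce to echelon form.
R2 ← R2 − (3/2)·R1: [0, -11/2, -5, 11]
R3 ← R3 − (3/2)·R1: [0, -5/2, 15, 5]
R3 ← R3 − (5/11)·R2: [0, 0, 190/11, 0]
R4 ← R4 + (6/11)·R2: [0, 0, -19/11, 0]
R4 ← R4 + (1/10)·R3: [0, 0, 0, 0]
3 nonzero rows, so rank(A) = 3.
A has 4 columns; by rank–nullity, nullity = 4 − 3 = 1.

1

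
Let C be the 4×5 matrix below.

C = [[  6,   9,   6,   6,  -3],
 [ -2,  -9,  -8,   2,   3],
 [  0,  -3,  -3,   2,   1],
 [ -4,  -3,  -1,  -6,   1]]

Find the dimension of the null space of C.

Row reduce to echelon form.
R2 ← R2 + (1/3)·R1: [0, -6, -6, 4, 2]
R4 ← R4 + (2/3)·R1: [0, 3, 3, -2, -1]
R3 ← R3 − (1/2)·R2: [0, 0, 0, 0, 0]
R4 ← R4 + (1/2)·R2: [0, 0, 0, 0, 0]
2 nonzero rows, so rank(C) = 2.
C has 5 columns; by rank–nullity, nullity = 5 − 2 = 3.

3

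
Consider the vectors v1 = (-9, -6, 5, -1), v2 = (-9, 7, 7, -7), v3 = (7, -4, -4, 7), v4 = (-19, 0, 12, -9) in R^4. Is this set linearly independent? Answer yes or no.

yes

Form the matrix with these vectors as rows and row reduce.
R2 ← R2 − R1: [0, 13, 2, -6]
R3 ← R3 + (7/9)·R1: [0, -26/3, -1/9, 56/9]
R4 ← R4 − (19/9)·R1: [0, 38/3, 13/9, -62/9]
R3 ← R3 + (2/3)·R2: [0, 0, 11/9, 20/9]
R4 ← R4 − (38/39)·R2: [0, 0, -59/117, -122/117]
R4 ← R4 + (59/143)·R3: [0, 0, 0, -18/143]
4 nonzero rows, so the 4 vectors span a space of dimension 4.
Since 4 = 4, the vectors are linearly independent.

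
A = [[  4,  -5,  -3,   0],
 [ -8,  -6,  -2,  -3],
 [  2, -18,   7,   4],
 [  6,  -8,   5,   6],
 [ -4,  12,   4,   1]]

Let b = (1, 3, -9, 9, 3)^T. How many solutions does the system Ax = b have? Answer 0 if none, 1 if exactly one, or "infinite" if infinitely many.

Row reduce the augmented matrix [A | b].
R2 ← R2 + (2)·R1: [0, -16, -8, -3, 5]
R3 ← R3 − (1/2)·R1: [0, -31/2, 17/2, 4, -19/2]
R4 ← R4 − (3/2)·R1: [0, -1/2, 19/2, 6, 15/2]
R5 ← R5 + R1: [0, 7, 1, 1, 4]
R3 ← R3 − (31/32)·R2: [0, 0, 65/4, 221/32, -459/32]
R4 ← R4 − (1/32)·R2: [0, 0, 39/4, 195/32, 235/32]
R5 ← R5 + (7/16)·R2: [0, 0, -5/2, -5/16, 99/16]
R4 ← R4 − (3/5)·R3: [0, 0, 0, 39/20, 319/20]
R5 ← R5 + (2/13)·R3: [0, 0, 0, 3/4, 207/52]
R5 ← R5 − (5/13)·R4: [0, 0, 0, 0, -28/13]
The echelon form has 5 nonzero rows; the last pivot sits in the augmented column, so rank(A) = 4 but rank([A|b]) = 5.
Since the ranks differ, the system is inconsistent.
It has no solutions.

0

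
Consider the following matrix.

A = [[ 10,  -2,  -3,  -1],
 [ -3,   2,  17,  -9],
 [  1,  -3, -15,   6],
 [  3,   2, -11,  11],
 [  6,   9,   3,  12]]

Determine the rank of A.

Row reduce to echelon form.
R2 ← R2 + (3/10)·R1: [0, 7/5, 161/10, -93/10]
R3 ← R3 − (1/10)·R1: [0, -14/5, -147/10, 61/10]
R4 ← R4 − (3/10)·R1: [0, 13/5, -101/10, 113/10]
R5 ← R5 − (3/5)·R1: [0, 51/5, 24/5, 63/5]
R3 ← R3 + (2)·R2: [0, 0, 35/2, -25/2]
R4 ← R4 − (13/7)·R2: [0, 0, -40, 200/7]
R5 ← R5 − (51/7)·R2: [0, 0, -225/2, 1125/14]
R4 ← R4 + (16/7)·R3: [0, 0, 0, 0]
R5 ← R5 + (45/7)·R3: [0, 0, 0, 0]
Echelon form has 3 nonzero rows, so rank(A) = 3.

3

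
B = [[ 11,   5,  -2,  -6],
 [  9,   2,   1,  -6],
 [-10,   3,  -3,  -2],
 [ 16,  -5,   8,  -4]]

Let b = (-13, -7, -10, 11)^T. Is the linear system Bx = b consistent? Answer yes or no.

yes

Row reduce the augmented matrix [B | b].
R2 ← R2 − (9/11)·R1: [0, -23/11, 29/11, -12/11, 40/11]
R3 ← R3 + (10/11)·R1: [0, 83/11, -53/11, -82/11, -240/11]
R4 ← R4 − (16/11)·R1: [0, -135/11, 120/11, 52/11, 329/11]
R3 ← R3 + (83/23)·R2: [0, 0, 108/23, -262/23, -200/23]
R4 ← R4 − (135/23)·R2: [0, 0, -105/23, 256/23, 197/23]
R4 ← R4 + (35/36)·R3: [0, 0, 0, 1/18, 1/9]
The echelon form has 4 nonzero rows, and every pivot lies in the first 4 columns, so rank(B) = rank([B|b]) = 4.
The system is consistent.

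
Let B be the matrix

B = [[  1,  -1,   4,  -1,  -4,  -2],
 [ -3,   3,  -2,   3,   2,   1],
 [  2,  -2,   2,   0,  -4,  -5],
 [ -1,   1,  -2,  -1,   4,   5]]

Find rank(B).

Row reduce to echelon form.
R2 ← R2 + (3)·R1: [0, 0, 10, 0, -10, -5]
R3 ← R3 − (2)·R1: [0, 0, -6, 2, 4, -1]
R4 ← R4 + R1: [0, 0, 2, -2, 0, 3]
R3 ← R3 + (3/5)·R2: [0, 0, 0, 2, -2, -4]
R4 ← R4 − (1/5)·R2: [0, 0, 0, -2, 2, 4]
R4 ← R4 + R3: [0, 0, 0, 0, 0, 0]
Echelon form has 3 nonzero rows, so rank(B) = 3.

3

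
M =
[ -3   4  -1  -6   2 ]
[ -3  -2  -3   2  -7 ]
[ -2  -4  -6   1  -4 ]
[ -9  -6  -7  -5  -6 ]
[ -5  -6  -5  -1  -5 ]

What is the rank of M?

4

Row reduce to echelon form.
R2 ← R2 − R1: [0, -6, -2, 8, -9]
R3 ← R3 − (2/3)·R1: [0, -20/3, -16/3, 5, -16/3]
R4 ← R4 − (3)·R1: [0, -18, -4, 13, -12]
R5 ← R5 − (5/3)·R1: [0, -38/3, -10/3, 9, -25/3]
R3 ← R3 − (10/9)·R2: [0, 0, -28/9, -35/9, 14/3]
R4 ← R4 − (3)·R2: [0, 0, 2, -11, 15]
R5 ← R5 − (19/9)·R2: [0, 0, 8/9, -71/9, 32/3]
R4 ← R4 + (9/14)·R3: [0, 0, 0, -27/2, 18]
R5 ← R5 + (2/7)·R3: [0, 0, 0, -9, 12]
R5 ← R5 − (2/3)·R4: [0, 0, 0, 0, 0]
Echelon form has 4 nonzero rows, so rank(M) = 4.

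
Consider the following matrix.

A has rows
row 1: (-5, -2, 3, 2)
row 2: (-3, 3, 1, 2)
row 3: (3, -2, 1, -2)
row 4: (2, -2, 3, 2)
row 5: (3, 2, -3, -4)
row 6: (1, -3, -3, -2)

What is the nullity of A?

0

Row reduce to echelon form.
R2 ← R2 − (3/5)·R1: [0, 21/5, -4/5, 4/5]
R3 ← R3 + (3/5)·R1: [0, -16/5, 14/5, -4/5]
R4 ← R4 + (2/5)·R1: [0, -14/5, 21/5, 14/5]
R5 ← R5 + (3/5)·R1: [0, 4/5, -6/5, -14/5]
R6 ← R6 + (1/5)·R1: [0, -17/5, -12/5, -8/5]
R3 ← R3 + (16/21)·R2: [0, 0, 46/21, -4/21]
R4 ← R4 + (2/3)·R2: [0, 0, 11/3, 10/3]
R5 ← R5 − (4/21)·R2: [0, 0, -22/21, -62/21]
R6 ← R6 + (17/21)·R2: [0, 0, -64/21, -20/21]
R4 ← R4 − (77/46)·R3: [0, 0, 0, 84/23]
R5 ← R5 + (11/23)·R3: [0, 0, 0, -70/23]
R6 ← R6 + (32/23)·R3: [0, 0, 0, -28/23]
R5 ← R5 + (5/6)·R4: [0, 0, 0, 0]
R6 ← R6 + (1/3)·R4: [0, 0, 0, 0]
4 nonzero rows, so rank(A) = 4.
A has 4 columns; by rank–nullity, nullity = 4 − 4 = 0.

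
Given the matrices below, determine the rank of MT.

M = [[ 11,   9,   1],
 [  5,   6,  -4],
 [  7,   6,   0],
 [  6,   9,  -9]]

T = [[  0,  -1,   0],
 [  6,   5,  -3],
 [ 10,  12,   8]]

First compute MT:
[[ 64,  46, -19],
 [ -4, -23, -50],
 [ 36,  23, -18],
 [-36, -69, -99]]
Now row reduce the product.
R2 ← R2 + (1/16)·R1: [0, -161/8, -819/16]
R3 ← R3 − (9/16)·R1: [0, -23/8, -117/16]
R4 ← R4 + (9/16)·R1: [0, -345/8, -1755/16]
R3 ← R3 − (1/7)·R2: [0, 0, 0]
R4 ← R4 − (15/7)·R2: [0, 0, 0]
2 nonzero rows, so rank(MT) = 2.

2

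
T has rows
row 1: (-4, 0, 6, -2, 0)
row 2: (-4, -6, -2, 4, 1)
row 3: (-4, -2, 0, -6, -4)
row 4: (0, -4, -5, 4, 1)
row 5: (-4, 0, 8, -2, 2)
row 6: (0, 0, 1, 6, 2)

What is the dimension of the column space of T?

Row reduce to echelon form.
R2 ← R2 − R1: [0, -6, -8, 6, 1]
R3 ← R3 − R1: [0, -2, -6, -4, -4]
R5 ← R5 − R1: [0, 0, 2, 0, 2]
R3 ← R3 − (1/3)·R2: [0, 0, -10/3, -6, -13/3]
R4 ← R4 − (2/3)·R2: [0, 0, 1/3, 0, 1/3]
R4 ← R4 + (1/10)·R3: [0, 0, 0, -3/5, -1/10]
R5 ← R5 + (3/5)·R3: [0, 0, 0, -18/5, -3/5]
R6 ← R6 + (3/10)·R3: [0, 0, 0, 21/5, 7/10]
R5 ← R5 − (6)·R4: [0, 0, 0, 0, 0]
R6 ← R6 + (7)·R4: [0, 0, 0, 0, 0]
Echelon form has 4 nonzero rows, so rank(T) = 4.
The column space has dimension equal to the rank: 4.

4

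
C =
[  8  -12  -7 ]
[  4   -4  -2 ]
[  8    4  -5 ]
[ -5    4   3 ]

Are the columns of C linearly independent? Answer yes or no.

yes

Row reduce C to echelon form.
R2 ← R2 − (1/2)·R1: [0, 2, 3/2]
R3 ← R3 − R1: [0, 16, 2]
R4 ← R4 + (5/8)·R1: [0, -7/2, -11/8]
R3 ← R3 − (8)·R2: [0, 0, -10]
R4 ← R4 + (7/4)·R2: [0, 0, 5/4]
R4 ← R4 + (1/8)·R3: [0, 0, 0]
3 pivots among 3 columns.
Every column is a pivot column, so the columns are linearly independent.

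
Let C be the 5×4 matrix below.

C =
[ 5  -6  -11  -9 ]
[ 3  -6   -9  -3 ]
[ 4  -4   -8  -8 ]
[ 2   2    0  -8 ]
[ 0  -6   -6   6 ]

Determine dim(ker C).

Row reduce to echelon form.
R2 ← R2 − (3/5)·R1: [0, -12/5, -12/5, 12/5]
R3 ← R3 − (4/5)·R1: [0, 4/5, 4/5, -4/5]
R4 ← R4 − (2/5)·R1: [0, 22/5, 22/5, -22/5]
R3 ← R3 + (1/3)·R2: [0, 0, 0, 0]
R4 ← R4 + (11/6)·R2: [0, 0, 0, 0]
R5 ← R5 − (5/2)·R2: [0, 0, 0, 0]
2 nonzero rows, so rank(C) = 2.
C has 4 columns; by rank–nullity, nullity = 4 − 2 = 2.

2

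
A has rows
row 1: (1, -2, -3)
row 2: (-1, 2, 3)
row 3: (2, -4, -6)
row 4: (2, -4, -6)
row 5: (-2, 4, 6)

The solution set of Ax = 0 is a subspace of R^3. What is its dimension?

2

Row reduce to echelon form.
R2 ← R2 + R1: [0, 0, 0]
R3 ← R3 − (2)·R1: [0, 0, 0]
R4 ← R4 − (2)·R1: [0, 0, 0]
R5 ← R5 + (2)·R1: [0, 0, 0]
1 nonzero row, so rank(A) = 1.
A has 3 columns; by rank–nullity, nullity = 3 − 1 = 2.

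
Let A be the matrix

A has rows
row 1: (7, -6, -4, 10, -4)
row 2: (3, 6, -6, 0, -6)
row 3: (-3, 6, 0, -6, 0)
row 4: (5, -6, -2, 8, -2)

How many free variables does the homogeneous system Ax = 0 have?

3

Row reduce to echelon form.
R2 ← R2 − (3/7)·R1: [0, 60/7, -30/7, -30/7, -30/7]
R3 ← R3 + (3/7)·R1: [0, 24/7, -12/7, -12/7, -12/7]
R4 ← R4 − (5/7)·R1: [0, -12/7, 6/7, 6/7, 6/7]
R3 ← R3 − (2/5)·R2: [0, 0, 0, 0, 0]
R4 ← R4 + (1/5)·R2: [0, 0, 0, 0, 0]
2 nonzero rows, so rank(A) = 2.
A has 5 columns; by rank–nullity, nullity = 5 − 2 = 3.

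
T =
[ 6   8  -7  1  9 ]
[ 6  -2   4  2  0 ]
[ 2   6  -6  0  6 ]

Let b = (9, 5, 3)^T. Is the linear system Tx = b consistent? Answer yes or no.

no

Row reduce the augmented matrix [T | b].
R2 ← R2 − R1: [0, -10, 11, 1, -9, -4]
R3 ← R3 − (1/3)·R1: [0, 10/3, -11/3, -1/3, 3, 0]
R3 ← R3 + (1/3)·R2: [0, 0, 0, 0, 0, -4/3]
The echelon form has 3 nonzero rows; the last pivot sits in the augmented column, so rank(T) = 2 but rank([T|b]) = 3.
Since the ranks differ, the system is inconsistent.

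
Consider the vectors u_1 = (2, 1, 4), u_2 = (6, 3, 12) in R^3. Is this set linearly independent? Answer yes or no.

Form the matrix with these vectors as rows and row reduce.
R2 ← R2 − (3)·R1: [0, 0, 0]
1 nonzero row, so the 2 vectors span a space of dimension 1.
Since 1 < 2, the vectors are linearly dependent.

no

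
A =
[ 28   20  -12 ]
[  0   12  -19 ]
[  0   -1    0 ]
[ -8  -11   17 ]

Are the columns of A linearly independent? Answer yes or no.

Row reduce A to echelon form.
R4 ← R4 + (2/7)·R1: [0, -37/7, 95/7]
R3 ← R3 + (1/12)·R2: [0, 0, -19/12]
R4 ← R4 + (37/84)·R2: [0, 0, 437/84]
R4 ← R4 + (23/7)·R3: [0, 0, 0]
3 pivots among 3 columns.
Every column is a pivot column, so the columns are linearly independent.

yes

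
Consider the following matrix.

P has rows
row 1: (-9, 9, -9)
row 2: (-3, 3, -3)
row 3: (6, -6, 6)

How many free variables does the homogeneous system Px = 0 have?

2

Row reduce to echelon form.
R2 ← R2 − (1/3)·R1: [0, 0, 0]
R3 ← R3 + (2/3)·R1: [0, 0, 0]
1 nonzero row, so rank(P) = 1.
P has 3 columns; by rank–nullity, nullity = 3 − 1 = 2.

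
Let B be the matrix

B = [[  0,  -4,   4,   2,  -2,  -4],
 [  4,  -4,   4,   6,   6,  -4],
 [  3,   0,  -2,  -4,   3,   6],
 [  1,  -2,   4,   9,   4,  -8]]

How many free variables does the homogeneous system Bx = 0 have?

Row reduce to echelon form.
Swap R1 ↔ R2
R3 ← R3 − (3/4)·R1: [0, 3, -5, -17/2, -3/2, 9]
R4 ← R4 − (1/4)·R1: [0, -1, 3, 15/2, 5/2, -7]
R3 ← R3 + (3/4)·R2: [0, 0, -2, -7, -3, 6]
R4 ← R4 − (1/4)·R2: [0, 0, 2, 7, 3, -6]
R4 ← R4 + R3: [0, 0, 0, 0, 0, 0]
3 nonzero rows, so rank(B) = 3.
B has 6 columns; by rank–nullity, nullity = 6 − 3 = 3.

3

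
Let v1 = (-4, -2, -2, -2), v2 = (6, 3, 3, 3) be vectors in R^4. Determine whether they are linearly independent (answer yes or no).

no

Form the matrix with these vectors as rows and row reduce.
R2 ← R2 + (3/2)·R1: [0, 0, 0, 0]
1 nonzero row, so the 2 vectors span a space of dimension 1.
Since 1 < 2, the vectors are linearly dependent.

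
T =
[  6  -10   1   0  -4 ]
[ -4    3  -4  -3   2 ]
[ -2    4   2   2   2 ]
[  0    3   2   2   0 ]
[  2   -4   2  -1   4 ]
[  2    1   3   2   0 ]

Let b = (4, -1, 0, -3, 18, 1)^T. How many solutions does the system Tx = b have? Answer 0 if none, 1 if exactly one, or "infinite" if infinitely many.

infinite

Row reduce the augmented matrix [T | b].
R2 ← R2 + (2/3)·R1: [0, -11/3, -10/3, -3, -2/3, 5/3]
R3 ← R3 + (1/3)·R1: [0, 2/3, 7/3, 2, 2/3, 4/3]
R5 ← R5 − (1/3)·R1: [0, -2/3, 5/3, -1, 16/3, 50/3]
R6 ← R6 − (1/3)·R1: [0, 13/3, 8/3, 2, 4/3, -1/3]
R3 ← R3 + (2/11)·R2: [0, 0, 19/11, 16/11, 6/11, 18/11]
R4 ← R4 + (9/11)·R2: [0, 0, -8/11, -5/11, -6/11, -18/11]
R5 ← R5 − (2/11)·R2: [0, 0, 25/11, -5/11, 60/11, 180/11]
R6 ← R6 + (13/11)·R2: [0, 0, -14/11, -17/11, 6/11, 18/11]
R4 ← R4 + (8/19)·R3: [0, 0, 0, 3/19, -6/19, -18/19]
R5 ← R5 − (25/19)·R3: [0, 0, 0, -45/19, 90/19, 270/19]
R6 ← R6 + (14/19)·R3: [0, 0, 0, -9/19, 18/19, 54/19]
R5 ← R5 + (15)·R4: [0, 0, 0, 0, 0, 0]
R6 ← R6 + (3)·R4: [0, 0, 0, 0, 0, 0]
The echelon form has 4 nonzero rows, and every pivot lies in the first 5 columns, so rank(T) = rank([T|b]) = 4.
The system is consistent.
rank = 4 < 5 unknowns, so there are infinitely many solutions.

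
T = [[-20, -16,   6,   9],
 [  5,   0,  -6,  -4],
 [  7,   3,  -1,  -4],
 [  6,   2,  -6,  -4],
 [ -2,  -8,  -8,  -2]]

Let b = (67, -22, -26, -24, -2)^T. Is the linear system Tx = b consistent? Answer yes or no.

Row reduce the augmented matrix [T | b].
R2 ← R2 + (1/4)·R1: [0, -4, -9/2, -7/4, -21/4]
R3 ← R3 + (7/20)·R1: [0, -13/5, 11/10, -17/20, -51/20]
R4 ← R4 + (3/10)·R1: [0, -14/5, -21/5, -13/10, -39/10]
R5 ← R5 − (1/10)·R1: [0, -32/5, -43/5, -29/10, -87/10]
R3 ← R3 − (13/20)·R2: [0, 0, 161/40, 23/80, 69/80]
R4 ← R4 − (7/10)·R2: [0, 0, -21/20, -3/40, -9/40]
R5 ← R5 − (8/5)·R2: [0, 0, -7/5, -1/10, -3/10]
R4 ← R4 + (6/23)·R3: [0, 0, 0, 0, 0]
R5 ← R5 + (8/23)·R3: [0, 0, 0, 0, 0]
The echelon form has 3 nonzero rows, and every pivot lies in the first 4 columns, so rank(T) = rank([T|b]) = 3.
The system is consistent.

yes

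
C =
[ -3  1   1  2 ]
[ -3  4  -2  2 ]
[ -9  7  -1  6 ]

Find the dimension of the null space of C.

Row reduce to echelon form.
R2 ← R2 − R1: [0, 3, -3, 0]
R3 ← R3 − (3)·R1: [0, 4, -4, 0]
R3 ← R3 − (4/3)·R2: [0, 0, 0, 0]
2 nonzero rows, so rank(C) = 2.
C has 4 columns; by rank–nullity, nullity = 4 − 2 = 2.

2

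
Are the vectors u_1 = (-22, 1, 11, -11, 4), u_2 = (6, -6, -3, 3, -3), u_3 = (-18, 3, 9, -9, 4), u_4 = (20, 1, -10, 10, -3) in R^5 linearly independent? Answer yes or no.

Form the matrix with these vectors as rows and row reduce.
R2 ← R2 + (3/11)·R1: [0, -63/11, 0, 0, -21/11]
R3 ← R3 − (9/11)·R1: [0, 24/11, 0, 0, 8/11]
R4 ← R4 + (10/11)·R1: [0, 21/11, 0, 0, 7/11]
R3 ← R3 + (8/21)·R2: [0, 0, 0, 0, 0]
R4 ← R4 + (1/3)·R2: [0, 0, 0, 0, 0]
2 nonzero rows, so the 4 vectors span a space of dimension 2.
Since 2 < 4, the vectors are linearly dependent.

no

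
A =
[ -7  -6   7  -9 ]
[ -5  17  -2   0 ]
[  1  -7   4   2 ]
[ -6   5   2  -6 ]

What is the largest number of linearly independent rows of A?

4

Row reduce to echelon form.
R2 ← R2 − (5/7)·R1: [0, 149/7, -7, 45/7]
R3 ← R3 + (1/7)·R1: [0, -55/7, 5, 5/7]
R4 ← R4 − (6/7)·R1: [0, 71/7, -4, 12/7]
R3 ← R3 + (55/149)·R2: [0, 0, 360/149, 460/149]
R4 ← R4 − (71/149)·R2: [0, 0, -99/149, -201/149]
R4 ← R4 + (11/40)·R3: [0, 0, 0, -1/2]
Echelon form has 4 nonzero rows, so rank(A) = 4.
The rank gives the maximum number of linearly independent rows: 4.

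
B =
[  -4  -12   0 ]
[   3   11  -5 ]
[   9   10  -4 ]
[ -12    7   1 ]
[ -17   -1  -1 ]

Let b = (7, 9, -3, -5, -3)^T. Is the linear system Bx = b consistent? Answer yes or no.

Row reduce the augmented matrix [B | b].
R2 ← R2 + (3/4)·R1: [0, 2, -5, 57/4]
R3 ← R3 + (9/4)·R1: [0, -17, -4, 51/4]
R4 ← R4 − (3)·R1: [0, 43, 1, -26]
R5 ← R5 − (17/4)·R1: [0, 50, -1, -131/4]
R3 ← R3 + (17/2)·R2: [0, 0, -93/2, 1071/8]
R4 ← R4 − (43/2)·R2: [0, 0, 217/2, -2659/8]
R5 ← R5 − (25)·R2: [0, 0, 124, -389]
R4 ← R4 + (7/3)·R3: [0, 0, 0, -20]
R5 ← R5 + (8/3)·R3: [0, 0, 0, -32]
R5 ← R5 − (8/5)·R4: [0, 0, 0, 0]
The echelon form has 4 nonzero rows; the last pivot sits in the augmented column, so rank(B) = 3 but rank([B|b]) = 4.
Since the ranks differ, the system is inconsistent.

no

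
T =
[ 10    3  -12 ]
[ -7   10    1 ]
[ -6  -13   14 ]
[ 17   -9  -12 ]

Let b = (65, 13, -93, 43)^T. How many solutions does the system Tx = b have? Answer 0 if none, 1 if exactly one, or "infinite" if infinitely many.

1

Row reduce the augmented matrix [T | b].
R2 ← R2 + (7/10)·R1: [0, 121/10, -37/5, 117/2]
R3 ← R3 + (3/5)·R1: [0, -56/5, 34/5, -54]
R4 ← R4 − (17/10)·R1: [0, -141/10, 42/5, -135/2]
R3 ← R3 + (112/121)·R2: [0, 0, -6/121, 18/121]
R4 ← R4 + (141/121)·R2: [0, 0, -27/121, 81/121]
R4 ← R4 − (9/2)·R3: [0, 0, 0, 0]
The echelon form has 3 nonzero rows, and every pivot lies in the first 3 columns, so rank(T) = rank([T|b]) = 3.
The system is consistent.
rank = 3 = number of unknowns, so the solution is unique.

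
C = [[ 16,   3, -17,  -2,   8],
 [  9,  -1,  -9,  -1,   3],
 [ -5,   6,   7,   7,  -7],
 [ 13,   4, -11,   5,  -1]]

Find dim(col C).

Row reduce to echelon form.
R2 ← R2 − (9/16)·R1: [0, -43/16, 9/16, 1/8, -3/2]
R3 ← R3 + (5/16)·R1: [0, 111/16, 27/16, 51/8, -9/2]
R4 ← R4 − (13/16)·R1: [0, 25/16, 45/16, 53/8, -15/2]
R3 ← R3 + (111/43)·R2: [0, 0, 135/43, 288/43, -360/43]
R4 ← R4 + (25/43)·R2: [0, 0, 135/43, 288/43, -360/43]
R4 ← R4 − R3: [0, 0, 0, 0, 0]
Echelon form has 3 nonzero rows, so rank(C) = 3.
The column space has dimension equal to the rank: 3.

3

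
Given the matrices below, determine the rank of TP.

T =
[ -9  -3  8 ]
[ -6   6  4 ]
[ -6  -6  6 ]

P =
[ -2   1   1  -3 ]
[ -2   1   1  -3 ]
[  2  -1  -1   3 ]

First compute TP:
[[ 40, -20, -20,  60],
 [  8,  -4,  -4,  12],
 [ 36, -18, -18,  54]]
Now row reduce the product.
R2 ← R2 − (1/5)·R1: [0, 0, 0, 0]
R3 ← R3 − (9/10)·R1: [0, 0, 0, 0]
1 nonzero row, so rank(TP) = 1.

1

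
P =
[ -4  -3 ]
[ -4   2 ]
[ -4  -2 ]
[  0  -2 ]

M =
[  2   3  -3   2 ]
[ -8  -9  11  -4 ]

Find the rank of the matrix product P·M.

First compute PM:
[[ 16,  15, -21,   4],
 [-24, -30,  34, -16],
 [  8,   6, -10,   0],
 [ 16,  18, -22,   8]]
Now row reduce the product.
R2 ← R2 + (3/2)·R1: [0, -15/2, 5/2, -10]
R3 ← R3 − (1/2)·R1: [0, -3/2, 1/2, -2]
R4 ← R4 − R1: [0, 3, -1, 4]
R3 ← R3 − (1/5)·R2: [0, 0, 0, 0]
R4 ← R4 + (2/5)·R2: [0, 0, 0, 0]
2 nonzero rows, so rank(PM) = 2.

2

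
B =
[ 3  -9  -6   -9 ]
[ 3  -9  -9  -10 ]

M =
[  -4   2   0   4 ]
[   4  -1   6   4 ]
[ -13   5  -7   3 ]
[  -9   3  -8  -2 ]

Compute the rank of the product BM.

2

First compute BM:
[[111, -42,  60, -24],
 [159, -60,  89, -31]]
Now row reduce the product.
R2 ← R2 − (53/37)·R1: [0, 6/37, 113/37, 125/37]
2 nonzero rows, so rank(BM) = 2.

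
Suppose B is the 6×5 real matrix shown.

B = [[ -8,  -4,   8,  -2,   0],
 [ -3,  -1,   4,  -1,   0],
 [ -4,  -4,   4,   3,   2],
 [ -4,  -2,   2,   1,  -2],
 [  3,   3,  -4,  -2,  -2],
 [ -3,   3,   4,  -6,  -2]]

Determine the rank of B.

Row reduce to echelon form.
R2 ← R2 − (3/8)·R1: [0, 1/2, 1, -1/4, 0]
R3 ← R3 − (1/2)·R1: [0, -2, 0, 4, 2]
R4 ← R4 − (1/2)·R1: [0, 0, -2, 2, -2]
R5 ← R5 + (3/8)·R1: [0, 3/2, -1, -11/4, -2]
R6 ← R6 − (3/8)·R1: [0, 9/2, 1, -21/4, -2]
R3 ← R3 + (4)·R2: [0, 0, 4, 3, 2]
R5 ← R5 − (3)·R2: [0, 0, -4, -2, -2]
R6 ← R6 − (9)·R2: [0, 0, -8, -3, -2]
R4 ← R4 + (1/2)·R3: [0, 0, 0, 7/2, -1]
R5 ← R5 + R3: [0, 0, 0, 1, 0]
R6 ← R6 + (2)·R3: [0, 0, 0, 3, 2]
R5 ← R5 − (2/7)·R4: [0, 0, 0, 0, 2/7]
R6 ← R6 − (6/7)·R4: [0, 0, 0, 0, 20/7]
R6 ← R6 − (10)·R5: [0, 0, 0, 0, 0]
Echelon form has 5 nonzero rows, so rank(B) = 5.

5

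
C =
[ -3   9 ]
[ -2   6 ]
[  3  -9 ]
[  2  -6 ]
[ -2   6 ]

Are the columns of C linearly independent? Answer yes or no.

Row reduce C to echelon form.
R2 ← R2 − (2/3)·R1: [0, 0]
R3 ← R3 + R1: [0, 0]
R4 ← R4 + (2/3)·R1: [0, 0]
R5 ← R5 − (2/3)·R1: [0, 0]
1 pivot among 2 columns.
Only 1 < 2 pivot columns, so the columns are linearly dependent.

no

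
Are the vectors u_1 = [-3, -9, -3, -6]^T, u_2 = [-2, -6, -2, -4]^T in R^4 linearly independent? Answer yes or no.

Form the matrix with these vectors as rows and row reduce.
R2 ← R2 − (2/3)·R1: [0, 0, 0, 0]
1 nonzero row, so the 2 vectors span a space of dimension 1.
Since 1 < 2, the vectors are linearly dependent.

no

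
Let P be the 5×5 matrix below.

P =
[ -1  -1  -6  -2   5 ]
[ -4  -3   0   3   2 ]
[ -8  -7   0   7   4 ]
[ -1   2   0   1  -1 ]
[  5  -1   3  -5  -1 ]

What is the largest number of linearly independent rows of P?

4

Row reduce to echelon form.
R2 ← R2 − (4)·R1: [0, 1, 24, 11, -18]
R3 ← R3 − (8)·R1: [0, 1, 48, 23, -36]
R4 ← R4 − R1: [0, 3, 6, 3, -6]
R5 ← R5 + (5)·R1: [0, -6, -27, -15, 24]
R3 ← R3 − R2: [0, 0, 24, 12, -18]
R4 ← R4 − (3)·R2: [0, 0, -66, -30, 48]
R5 ← R5 + (6)·R2: [0, 0, 117, 51, -84]
R4 ← R4 + (11/4)·R3: [0, 0, 0, 3, -3/2]
R5 ← R5 − (39/8)·R3: [0, 0, 0, -15/2, 15/4]
R5 ← R5 + (5/2)·R4: [0, 0, 0, 0, 0]
Echelon form has 4 nonzero rows, so rank(P) = 4.
The rank gives the maximum number of linearly independent rows: 4.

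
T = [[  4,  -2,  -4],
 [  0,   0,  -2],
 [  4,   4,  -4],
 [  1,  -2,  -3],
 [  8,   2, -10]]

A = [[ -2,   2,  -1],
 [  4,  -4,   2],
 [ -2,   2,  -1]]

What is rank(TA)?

First compute TA:
[[ -8,   8,  -4],
 [  4,  -4,   2],
 [ 16, -16,   8],
 [ -4,   4,  -2],
 [ 12, -12,   6]]
Now row reduce the product.
R2 ← R2 + (1/2)·R1: [0, 0, 0]
R3 ← R3 + (2)·R1: [0, 0, 0]
R4 ← R4 − (1/2)·R1: [0, 0, 0]
R5 ← R5 + (3/2)·R1: [0, 0, 0]
1 nonzero row, so rank(TA) = 1.

1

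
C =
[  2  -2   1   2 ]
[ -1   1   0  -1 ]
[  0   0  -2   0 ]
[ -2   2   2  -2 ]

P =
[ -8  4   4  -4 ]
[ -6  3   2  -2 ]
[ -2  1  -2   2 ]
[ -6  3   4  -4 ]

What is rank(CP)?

First compute CP:
[[-18,   9,  10, -10],
 [  8,  -4,  -6,   6],
 [  4,  -2,   4,  -4],
 [ 12,  -6, -16,  16]]
Now row reduce the product.
R2 ← R2 + (4/9)·R1: [0, 0, -14/9, 14/9]
R3 ← R3 + (2/9)·R1: [0, 0, 56/9, -56/9]
R4 ← R4 + (2/3)·R1: [0, 0, -28/3, 28/3]
R3 ← R3 + (4)·R2: [0, 0, 0, 0]
R4 ← R4 − (6)·R2: [0, 0, 0, 0]
2 nonzero rows, so rank(CP) = 2.

2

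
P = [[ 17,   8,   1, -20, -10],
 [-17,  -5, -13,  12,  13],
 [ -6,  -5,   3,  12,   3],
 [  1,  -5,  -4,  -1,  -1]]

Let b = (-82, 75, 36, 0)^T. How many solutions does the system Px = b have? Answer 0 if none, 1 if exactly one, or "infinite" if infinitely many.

infinite

Row reduce the augmented matrix [P | b].
R2 ← R2 + R1: [0, 3, -12, -8, 3, -7]
R3 ← R3 + (6/17)·R1: [0, -37/17, 57/17, 84/17, -9/17, 120/17]
R4 ← R4 − (1/17)·R1: [0, -93/17, -69/17, 3/17, -7/17, 82/17]
R3 ← R3 + (37/51)·R2: [0, 0, -91/17, -44/51, 28/17, 101/51]
R4 ← R4 + (31/17)·R2: [0, 0, -441/17, -245/17, 86/17, -135/17]
R4 ← R4 − (63/13)·R3: [0, 0, 0, -133/13, -38/13, -228/13]
The echelon form has 4 nonzero rows, and every pivot lies in the first 5 columns, so rank(P) = rank([P|b]) = 4.
The system is consistent.
rank = 4 < 5 unknowns, so there are infinitely many solutions.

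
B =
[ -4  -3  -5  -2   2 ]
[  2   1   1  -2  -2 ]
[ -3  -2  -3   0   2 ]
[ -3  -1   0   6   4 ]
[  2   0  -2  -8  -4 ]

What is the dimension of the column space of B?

2

Row reduce to echelon form.
R2 ← R2 + (1/2)·R1: [0, -1/2, -3/2, -3, -1]
R3 ← R3 − (3/4)·R1: [0, 1/4, 3/4, 3/2, 1/2]
R4 ← R4 − (3/4)·R1: [0, 5/4, 15/4, 15/2, 5/2]
R5 ← R5 + (1/2)·R1: [0, -3/2, -9/2, -9, -3]
R3 ← R3 + (1/2)·R2: [0, 0, 0, 0, 0]
R4 ← R4 + (5/2)·R2: [0, 0, 0, 0, 0]
R5 ← R5 − (3)·R2: [0, 0, 0, 0, 0]
Echelon form has 2 nonzero rows, so rank(B) = 2.
The column space has dimension equal to the rank: 2.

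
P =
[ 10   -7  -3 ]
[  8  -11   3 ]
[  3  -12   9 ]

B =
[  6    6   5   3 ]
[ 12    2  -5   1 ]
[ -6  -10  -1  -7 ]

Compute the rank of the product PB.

First compute PB:
[[ -6,  76,  88,  44],
 [-102,  -4,  92,  -8],
 [-180, -96,  66, -66]]
Now row reduce the product.
R2 ← R2 − (17)·R1: [0, -1296, -1404, -756]
R3 ← R3 − (30)·R1: [0, -2376, -2574, -1386]
R3 ← R3 − (11/6)·R2: [0, 0, 0, 0]
2 nonzero rows, so rank(PB) = 2.

2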